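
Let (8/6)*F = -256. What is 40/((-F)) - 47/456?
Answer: 2/19 ≈ 0.10526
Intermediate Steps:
F = -192 (F = (¾)*(-256) = -192)
40/((-F)) - 47/456 = 40/((-1*(-192))) - 47/456 = 40/192 - 47*1/456 = 40*(1/192) - 47/456 = 5/24 - 47/456 = 2/19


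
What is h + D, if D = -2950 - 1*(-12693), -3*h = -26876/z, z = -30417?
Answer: 889031617/91251 ≈ 9742.7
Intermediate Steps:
h = -26876/91251 (h = -(-26876)/(3*(-30417)) = -(-26876)*(-1)/(3*30417) = -1/3*26876/30417 = -26876/91251 ≈ -0.29453)
D = 9743 (D = -2950 + 12693 = 9743)
h + D = -26876/91251 + 9743 = 889031617/91251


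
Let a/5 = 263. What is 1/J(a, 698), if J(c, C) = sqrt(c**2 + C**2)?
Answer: sqrt(2216429)/2216429 ≈ 0.00067170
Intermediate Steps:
a = 1315 (a = 5*263 = 1315)
J(c, C) = sqrt(C**2 + c**2)
1/J(a, 698) = 1/(sqrt(698**2 + 1315**2)) = 1/(sqrt(487204 + 1729225)) = 1/(sqrt(2216429)) = sqrt(2216429)/2216429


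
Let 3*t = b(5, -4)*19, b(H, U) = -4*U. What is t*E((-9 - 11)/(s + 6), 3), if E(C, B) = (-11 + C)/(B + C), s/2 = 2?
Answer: -3952/3 ≈ -1317.3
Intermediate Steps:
s = 4 (s = 2*2 = 4)
E(C, B) = (-11 + C)/(B + C)
t = 304/3 (t = (-4*(-4)*19)/3 = (16*19)/3 = (1/3)*304 = 304/3 ≈ 101.33)
t*E((-9 - 11)/(s + 6), 3) = 304*((-11 + (-9 - 11)/(4 + 6))/(3 + (-9 - 11)/(4 + 6)))/3 = 304*((-11 - 20/10)/(3 - 20/10))/3 = 304*((-11 - 20*1/10)/(3 - 20*1/10))/3 = 304*((-11 - 2)/(3 - 2))/3 = 304*(-13/1)/3 = 304*(1*(-13))/3 = (304/3)*(-13) = -3952/3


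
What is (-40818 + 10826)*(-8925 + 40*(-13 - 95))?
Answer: 397244040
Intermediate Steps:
(-40818 + 10826)*(-8925 + 40*(-13 - 95)) = -29992*(-8925 + 40*(-108)) = -29992*(-8925 - 4320) = -29992*(-13245) = 397244040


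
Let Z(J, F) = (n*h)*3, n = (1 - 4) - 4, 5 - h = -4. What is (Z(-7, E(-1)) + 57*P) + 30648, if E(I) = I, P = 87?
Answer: 35418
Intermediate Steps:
h = 9 (h = 5 - 1*(-4) = 5 + 4 = 9)
n = -7 (n = -3 - 4 = -7)
Z(J, F) = -189 (Z(J, F) = -7*9*3 = -63*3 = -189)
(Z(-7, E(-1)) + 57*P) + 30648 = (-189 + 57*87) + 30648 = (-189 + 4959) + 30648 = 4770 + 30648 = 35418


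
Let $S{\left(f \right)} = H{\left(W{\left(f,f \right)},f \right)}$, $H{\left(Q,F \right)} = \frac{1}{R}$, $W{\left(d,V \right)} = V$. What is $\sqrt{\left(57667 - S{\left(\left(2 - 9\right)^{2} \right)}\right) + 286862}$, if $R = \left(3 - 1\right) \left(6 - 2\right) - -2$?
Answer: $\frac{\sqrt{34452890}}{10} \approx 586.97$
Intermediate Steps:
$R = 10$ ($R = 2 \cdot 4 + 2 = 8 + 2 = 10$)
$H{\left(Q,F \right)} = \frac{1}{10}$
$S{\left(f \right)} = \frac{1}{10}$
$\sqrt{\left(57667 - S{\left(\left(2 - 9\right)^{2} \right)}\right) + 286862} = \sqrt{\left(57667 - \frac{1}{10}\right) + 286862} = \sqrt{\frac{576669}{10} + 286862} = \sqrt{\frac{3445289}{10}} = \frac{\sqrt{34452890}}{10}$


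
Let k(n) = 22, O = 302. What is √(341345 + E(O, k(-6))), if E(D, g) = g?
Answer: √341367 ≈ 584.27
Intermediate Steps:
√(341345 + E(O, k(-6))) = √(341345 + 22) = √341367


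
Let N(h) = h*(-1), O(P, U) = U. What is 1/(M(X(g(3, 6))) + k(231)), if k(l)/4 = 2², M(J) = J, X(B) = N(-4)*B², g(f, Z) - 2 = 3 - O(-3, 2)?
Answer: 1/52 ≈ 0.019231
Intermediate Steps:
N(h) = -h
g(f, Z) = 3 (g(f, Z) = 2 + (3 - 1*2) = 2 + (3 - 2) = 2 + 1 = 3)
X(B) = 4*B² (X(B) = (-1*(-4))*B² = 4*B²)
k(l) = 16 (k(l) = 4*2² = 4*4 = 16)
1/(M(X(g(3, 6))) + k(231)) = 1/(4*3² + 16) = 1/(4*9 + 16) = 1/(36 + 16) = 1/52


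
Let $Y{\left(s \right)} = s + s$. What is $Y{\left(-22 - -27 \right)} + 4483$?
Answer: $4493$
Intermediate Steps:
$Y{\left(s \right)} = 2 s$
$Y{\left(-22 - -27 \right)} + 4483 = 2 \left(-22 - -27\right) + 4483 = 2 \left(-22 + 27\right) + 4483 = 2 \cdot 5 + 4483 = 10 + 4483 = 4493$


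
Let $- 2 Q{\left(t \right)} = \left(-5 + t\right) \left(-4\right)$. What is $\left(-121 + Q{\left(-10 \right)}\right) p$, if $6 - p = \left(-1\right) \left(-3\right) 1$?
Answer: $-453$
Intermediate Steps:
$Q{\left(t \right)} = -10 + 2 t$ ($Q{\left(t \right)} = - \frac{\left(-5 + t\right) \left(-4\right)}{2} = - \frac{20 - 4 t}{2} = -10 + 2 t$)
$p = 3$ ($p = 6 - \left(-1\right) \left(-3\right) 1 = 6 - 3 \cdot 1 = 6 - 3 = 3$)
$\left(-121 + Q{\left(-10 \right)}\right) p = \left(-121 + \left(-10 + 2 \left(-10\right)\right)\right) 3 = \left(-121 - 30\right) 3 = \left(-151\right) 3 = -453$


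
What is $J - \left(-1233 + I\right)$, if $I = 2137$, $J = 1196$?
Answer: $292$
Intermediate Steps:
$J - \left(-1233 + I\right) = 1196 - \left(-1233 + 2137\right) = 1196 - 904 = 292$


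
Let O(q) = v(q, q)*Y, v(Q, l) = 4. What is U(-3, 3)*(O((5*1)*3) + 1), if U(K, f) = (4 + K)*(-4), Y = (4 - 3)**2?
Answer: -20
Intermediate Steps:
Y = 1 (Y = 1**2 = 1)
U(K, f) = -16 - 4*K
O(q) = 4 (O(q) = 4*1 = 4)
U(-3, 3)*(O((5*1)*3) + 1) = (-16 - 4*(-3))*(4 + 1) = (-16 + 12)*5 = -4*5 = -20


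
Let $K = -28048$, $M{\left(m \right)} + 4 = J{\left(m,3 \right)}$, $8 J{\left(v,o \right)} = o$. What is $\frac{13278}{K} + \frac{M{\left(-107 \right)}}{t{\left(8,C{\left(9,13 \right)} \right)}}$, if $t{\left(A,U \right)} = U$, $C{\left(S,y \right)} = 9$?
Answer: $- \frac{27647}{31554} \approx -0.87618$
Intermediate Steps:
$J{\left(v,o \right)} = \frac{o}{8}$
$M{\left(m \right)} = - \frac{29}{8}$ ($M{\left(m \right)} = -4 + \frac{1}{8} \cdot 3 = -4 + \frac{3}{8} = - \frac{29}{8}$)
$\frac{13278}{K} + \frac{M{\left(-107 \right)}}{t{\left(8,C{\left(9,13 \right)} \right)}} = \frac{13278}{-28048} - \frac{29}{8 \cdot 9} = 13278 \left(- \frac{1}{28048}\right) - \frac{29}{72} = - \frac{6639}{14024} - \frac{29}{72} = - \frac{27647}{31554}$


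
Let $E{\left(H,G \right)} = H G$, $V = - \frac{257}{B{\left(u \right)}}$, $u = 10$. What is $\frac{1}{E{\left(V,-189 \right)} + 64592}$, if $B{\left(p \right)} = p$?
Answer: $\frac{10}{694493} \approx 1.4399 \cdot 10^{-5}$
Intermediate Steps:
$V = - \frac{257}{10} \approx -25.7$
$E{\left(H,G \right)} = G H$
$\frac{1}{E{\left(V,-189 \right)} + 64592} = \frac{1}{\left(-189\right) \left(- \frac{257}{10}\right) + 64592} = \frac{1}{\frac{48573}{10} + 64592} = \frac{1}{\frac{694493}{10}} = \frac{10}{694493}$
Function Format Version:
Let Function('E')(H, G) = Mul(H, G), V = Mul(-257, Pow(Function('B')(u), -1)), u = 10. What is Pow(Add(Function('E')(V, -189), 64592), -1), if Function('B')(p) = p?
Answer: Rational(10, 694493) ≈ 1.4399e-5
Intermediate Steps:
V = Rational(-257, 10) (V = Mul(-257, Pow(10, -1)) = Mul(-257, Rational(1, 10)) = Rational(-257, 10) ≈ -25.700)
Function('E')(H, G) = Mul(G, H)
Pow(Add(Function('E')(V, -189), 64592), -1) = Pow(Add(Mul(-189, Rational(-257, 10)), 64592), -1) = Pow(Add(Rational(48573, 10), 64592), -1) = Pow(Rational(694493, 10), -1) = Rational(10, 694493)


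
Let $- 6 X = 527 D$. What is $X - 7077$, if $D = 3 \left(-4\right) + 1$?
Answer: $- \frac{36665}{6} \approx -6110.8$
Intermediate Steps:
$D = -11$ ($D = -12 + 1 = -11$)
$X = \frac{5797}{6}$ ($X = - \frac{527 \left(-11\right)}{6} = \left(- \frac{1}{6}\right) \left(-5797\right) = \frac{5797}{6} \approx 966.17$)
$X - 7077 = \frac{5797}{6} - 7077 = - \frac{36665}{6}$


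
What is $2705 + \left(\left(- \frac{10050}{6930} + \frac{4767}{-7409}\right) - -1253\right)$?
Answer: $\frac{6770450690}{1711479} \approx 3955.9$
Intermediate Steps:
$2705 + \left(\left(- \frac{10050}{6930} + \frac{4767}{-7409}\right) - -1253\right) = 2705 + \left(\left(\left(-10050\right) \frac{1}{6930} + 4767 \left(- \frac{1}{7409}\right)\right) + 1253\right) = 2705 + \left(\left(- \frac{335}{231} - \frac{4767}{7409}\right) + 1253\right) = 2705 + \left(- \frac{3583192}{1711479} + 1253\right) = 2705 + \frac{2140899995}{1711479} = \frac{6770450690}{1711479}$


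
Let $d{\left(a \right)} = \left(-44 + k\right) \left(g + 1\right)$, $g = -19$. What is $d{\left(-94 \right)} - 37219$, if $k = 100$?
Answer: $-38227$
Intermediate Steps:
$d{\left(a \right)} = -1008$ ($d{\left(a \right)} = \left(-44 + 100\right) \left(-19 + 1\right) = 56 \left(-18\right) = -1008$)
$d{\left(-94 \right)} - 37219 = -1008 - 37219 = -38227$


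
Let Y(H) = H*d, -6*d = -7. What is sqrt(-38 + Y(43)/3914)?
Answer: I*sqrt(5237466261)/11742 ≈ 6.1634*I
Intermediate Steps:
d = 7/6 (d = -1/6*(-7) = 7/6 ≈ 1.1667)
Y(H) = 7*H/6 (Y(H) = H*(7/6) = 7*H/6)
sqrt(-38 + Y(43)/3914) = sqrt(-38 + ((7/6)*43)/3914) = sqrt(-38 + (301/6)*(1/3914)) = sqrt(-38 + 301/23484) = sqrt(-892091/23484) = I*sqrt(5237466261)/11742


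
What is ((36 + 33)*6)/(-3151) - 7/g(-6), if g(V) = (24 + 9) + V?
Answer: -1445/3699 ≈ -0.39065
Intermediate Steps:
g(V) = 33 + V
((36 + 33)*6)/(-3151) - 7/g(-6) = ((36 + 33)*6)/(-3151) - 7/(33 - 6) = (69*6)*(-1/3151) - 7/27 = 414*(-1/3151) - 7*1/27 = -18/137 - 7/27 = -1445/3699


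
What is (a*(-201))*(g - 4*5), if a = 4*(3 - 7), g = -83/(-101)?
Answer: -6229392/101 ≈ -61677.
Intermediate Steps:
g = 83/101 (g = -83*(-1/101) = 83/101 ≈ 0.82178)
a = -16 (a = 4*(-4) = -16)
(a*(-201))*(g - 4*5) = (-16*(-201))*(83/101 - 4*5) = 3216*(83/101 - 20) = 3216*(-1937/101) = -6229392/101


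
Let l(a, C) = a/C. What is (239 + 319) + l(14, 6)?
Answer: 1681/3 ≈ 560.33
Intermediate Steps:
(239 + 319) + l(14, 6) = (239 + 319) + 14/6 = 558 + 14*(⅙) = 558 + 7/3 = 1681/3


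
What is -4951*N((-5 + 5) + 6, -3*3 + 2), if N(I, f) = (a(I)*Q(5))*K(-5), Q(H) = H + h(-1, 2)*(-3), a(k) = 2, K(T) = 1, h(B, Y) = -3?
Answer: -138628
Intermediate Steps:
Q(H) = 9 + H (Q(H) = H - 3*(-3) = H + 9 = 9 + H)
N(I, f) = 28 (N(I, f) = (2*(9 + 5))*1 = (2*14)*1 = 28*1 = 28)
-4951*N((-5 + 5) + 6, -3*3 + 2) = -4951*28 = -138628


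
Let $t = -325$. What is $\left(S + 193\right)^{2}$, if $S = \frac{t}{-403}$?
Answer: $\frac{36096064}{961} \approx 37561.0$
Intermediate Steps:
$S = \frac{25}{31}$ ($S = - \frac{325}{-403} = \left(-325\right) \left(- \frac{1}{403}\right) = \frac{25}{31} \approx 0.80645$)
$\left(S + 193\right)^{2} = \left(\frac{25}{31} + 193\right)^{2} = \left(\frac{6008}{31}\right)^{2} = \frac{36096064}{961}$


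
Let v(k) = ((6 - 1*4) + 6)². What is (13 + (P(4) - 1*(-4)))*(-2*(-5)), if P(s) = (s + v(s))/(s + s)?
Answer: 255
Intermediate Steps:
v(k) = 64 (v(k) = ((6 - 4) + 6)² = (2 + 6)² = 8² = 64)
P(s) = (64 + s)/(2*s) (P(s) = (s + 64)/(s + s) = (64 + s)/((2*s)) = (64 + s)*(1/(2*s)) = (64 + s)/(2*s))
(13 + (P(4) - 1*(-4)))*(-2*(-5)) = (13 + ((½)*(64 + 4)/4 - 1*(-4)))*(-2*(-5)) = (13 + ((½)*(¼)*68 + 4))*10 = (13 + (17/2 + 4))*10 = (13 + 25/2)*10 = (51/2)*10 = 255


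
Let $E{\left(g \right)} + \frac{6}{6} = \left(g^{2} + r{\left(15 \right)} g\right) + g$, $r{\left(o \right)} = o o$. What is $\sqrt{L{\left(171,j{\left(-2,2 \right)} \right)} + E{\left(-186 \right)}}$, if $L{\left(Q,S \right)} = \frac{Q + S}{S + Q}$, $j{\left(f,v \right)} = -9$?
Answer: $4 i \sqrt{465} \approx 86.255 i$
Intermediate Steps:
$r{\left(o \right)} = o^{2}$
$E{\left(g \right)} = -1 + g^{2} + 226 g$ ($E{\left(g \right)} = -1 + \left(\left(g^{2} + 15^{2} g\right) + g\right) = -1 + \left(\left(g^{2} + 225 g\right) + g\right) = -1 + \left(g^{2} + 226 g\right) = -1 + g^{2} + 226 g$)
$L{\left(Q,S \right)} = 1$ ($L{\left(Q,S \right)} = \frac{Q + S}{Q + S} = 1$)
$\sqrt{L{\left(171,j{\left(-2,2 \right)} \right)} + E{\left(-186 \right)}} = \sqrt{1 + \left(-1 + \left(-186\right)^{2} + 226 \left(-186\right)\right)} = \sqrt{1 - 7441} = \sqrt{-7440} = 4 i \sqrt{465}$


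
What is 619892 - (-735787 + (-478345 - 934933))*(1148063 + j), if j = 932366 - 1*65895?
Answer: 4329365130602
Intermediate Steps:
j = 866471 (j = 932366 - 65895 = 866471)
619892 - (-735787 + (-478345 - 934933))*(1148063 + j) = 619892 - (-735787 + (-478345 - 934933))*(1148063 + 866471) = 619892 - (-735787 - 1413278)*2014534 = 619892 - (-2149065)*2014534 = 619892 - 1*(-4329364510710) = 619892 + 4329364510710 = 4329365130602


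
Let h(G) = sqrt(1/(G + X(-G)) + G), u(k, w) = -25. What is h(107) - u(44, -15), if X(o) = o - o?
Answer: 25 + 5*sqrt(49006)/107 ≈ 35.345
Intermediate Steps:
X(o) = 0
h(G) = sqrt(G + 1/G) (h(G) = sqrt(1/(G + 0) + G) = sqrt(1/G + G) = sqrt(G + 1/G))
h(107) - u(44, -15) = sqrt(107 + 1/107) - 1*(-25) = sqrt(107 + 1/107) + 25 = sqrt(11450/107) + 25 = 5*sqrt(49006)/107 + 25 = 25 + 5*sqrt(49006)/107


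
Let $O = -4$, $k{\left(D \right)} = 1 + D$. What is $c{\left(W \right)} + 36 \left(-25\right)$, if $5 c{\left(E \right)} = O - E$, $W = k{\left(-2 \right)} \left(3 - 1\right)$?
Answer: $- \frac{4502}{5} \approx -900.4$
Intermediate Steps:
$W = -2$ ($W = \left(1 - 2\right) \left(3 - 1\right) = \left(-1\right) 2 = -2$)
$c{\left(E \right)} = - \frac{4}{5} - \frac{E}{5}$ ($c{\left(E \right)} = \frac{-4 - E}{5} = - \frac{4}{5} - \frac{E}{5}$)
$c{\left(W \right)} + 36 \left(-25\right) = \left(- \frac{4}{5} - - \frac{2}{5}\right) + 36 \left(-25\right) = \left(- \frac{4}{5} + \frac{2}{5}\right) - 900 = - \frac{2}{5} - 900 = - \frac{4502}{5}$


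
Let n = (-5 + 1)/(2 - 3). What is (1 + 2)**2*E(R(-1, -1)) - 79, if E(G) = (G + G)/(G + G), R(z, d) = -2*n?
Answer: -70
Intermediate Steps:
n = 4 (n = -4/(-1) = -4*(-1) = 4)
R(z, d) = -8 (R(z, d) = -2*4 = -8)
E(G) = 1 (E(G) = (2*G)/((2*G)) = (2*G)*(1/(2*G)) = 1)
(1 + 2)**2*E(R(-1, -1)) - 79 = (1 + 2)**2*1 - 79 = 3**2*1 - 79 = 9*1 - 79 = 9 - 79 = -70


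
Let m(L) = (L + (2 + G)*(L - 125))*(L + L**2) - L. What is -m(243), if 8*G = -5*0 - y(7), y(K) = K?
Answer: -22278726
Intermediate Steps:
G = -7/8 (G = (-5*0 - 1*7)/8 = (0 - 7)/8 = (1/8)*(-7) = -7/8 ≈ -0.87500)
m(L) = -L + (-1125/8 + 17*L/8)*(L + L**2) (m(L) = (L + (2 - 7/8)*(L - 125))*(L + L**2) - L = (L + 9*(-125 + L)/8)*(L + L**2) - L = (L + (-1125/8 + 9*L/8))*(L + L**2) - L = (-1125/8 + 17*L/8)*(L + L**2) - L = -L + (-1125/8 + 17*L/8)*(L + L**2))
-m(243) = -243*(-1133 - 1108*243 + 17*243**2)/8 = -243*(-1133 - 269244 + 17*59049)/8 = -243*(-1133 - 269244 + 1003833)/8 = -243*733456/8 = -1*22278726 = -22278726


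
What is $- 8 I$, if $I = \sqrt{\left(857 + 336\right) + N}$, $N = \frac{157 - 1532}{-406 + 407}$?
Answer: $- 8 i \sqrt{182} \approx - 107.93 i$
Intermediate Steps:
$N = -1375$ ($N = - \frac{1375}{1} = \left(-1375\right) 1 = -1375$)
$I = i \sqrt{182}$ ($I = \sqrt{\left(857 + 336\right) - 1375} = \sqrt{1193 - 1375} = \sqrt{-182} = i \sqrt{182} \approx 13.491 i$)
$- 8 I = - 8 i \sqrt{182}$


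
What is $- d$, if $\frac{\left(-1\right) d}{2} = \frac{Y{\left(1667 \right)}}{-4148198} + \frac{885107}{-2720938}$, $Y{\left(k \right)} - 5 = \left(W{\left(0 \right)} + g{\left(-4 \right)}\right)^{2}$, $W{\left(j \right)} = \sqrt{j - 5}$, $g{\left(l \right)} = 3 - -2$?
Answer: $- \frac{1835833555318}{2821747392431} - \frac{10 i \sqrt{5}}{2074099} \approx -0.6506 - 1.0781 \cdot 10^{-5} i$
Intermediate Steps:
$g{\left(l \right)} = 5$ ($g{\left(l \right)} = 3 + 2 = 5$)
$W{\left(j \right)} = \sqrt{-5 + j}$
$Y{\left(k \right)} = 5 + \left(5 + i \sqrt{5}\right)^{2}$ ($Y{\left(k \right)} = 5 + \left(\sqrt{-5 + 0} + 5\right)^{2} = 5 + \left(\sqrt{-5} + 5\right)^{2} = 5 + \left(i \sqrt{5} + 5\right)^{2} = 5 + \left(5 + i \sqrt{5}\right)^{2}$)
$d = \frac{1835833555318}{2821747392431} + \frac{10 i \sqrt{5}}{2074099}$ ($d = - 2 \left(\frac{25 + 10 i \sqrt{5}}{-4148198} + \frac{885107}{-2720938}\right) = - 2 \left(\left(25 + 10 i \sqrt{5}\right) \left(- \frac{1}{4148198}\right) + 885107 \left(- \frac{1}{2720938}\right)\right) = - 2 \left(\left(- \frac{25}{4148198} - \frac{5 i \sqrt{5}}{2074099}\right) - \frac{885107}{2720938}\right) = - 2 \left(- \frac{917916777659}{2821747392431} - \frac{5 i \sqrt{5}}{2074099}\right) = \frac{1835833555318}{2821747392431} + \frac{10 i \sqrt{5}}{2074099} \approx 0.6506 + 1.0781 \cdot 10^{-5} i$)
$- d = - (\frac{1835833555318}{2821747392431} + \frac{10 i \sqrt{5}}{2074099}) = - \frac{1835833555318}{2821747392431} - \frac{10 i \sqrt{5}}{2074099}$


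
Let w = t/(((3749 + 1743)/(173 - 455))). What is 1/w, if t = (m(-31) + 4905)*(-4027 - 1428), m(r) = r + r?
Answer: 2746/3725017665 ≈ 7.3718e-7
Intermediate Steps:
m(r) = 2*r
t = -26418565 (t = (2*(-31) + 4905)*(-4027 - 1428) = (-62 + 4905)*(-5455) = 4843*(-5455) = -26418565)
w = 3725017665/2746 (w = -26418565*(173 - 455)/(3749 + 1743) = -26418565/(5492/(-282)) = -26418565/(5492*(-1/282)) = -26418565/(-2746/141) = -26418565*(-141/2746) = 3725017665/2746 ≈ 1.3565e+6)
1/w = 1/(3725017665/2746) = 2746/3725017665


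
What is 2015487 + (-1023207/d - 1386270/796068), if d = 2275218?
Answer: 5633492297586124/2795105313 ≈ 2.0155e+6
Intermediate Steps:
2015487 + (-1023207/d - 1386270/796068) = 2015487 + (-1023207/2275218 - 1386270/796068) = 2015487 + (-1023207*1/2275218 - 1386270*1/796068) = 2015487 + (-341069/758406 - 77015/44226) = 2015487 - 6124396307/2795105313 = 5633492297586124/2795105313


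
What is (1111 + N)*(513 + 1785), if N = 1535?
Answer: 6080508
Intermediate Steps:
(1111 + N)*(513 + 1785) = (1111 + 1535)*(513 + 1785) = 2646*2298 = 6080508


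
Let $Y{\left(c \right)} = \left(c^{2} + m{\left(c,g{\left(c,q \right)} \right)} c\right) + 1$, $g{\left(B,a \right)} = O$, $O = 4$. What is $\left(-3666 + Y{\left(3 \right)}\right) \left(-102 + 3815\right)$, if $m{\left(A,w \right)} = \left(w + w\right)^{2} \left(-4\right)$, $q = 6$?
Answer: $-16426312$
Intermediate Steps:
$g{\left(B,a \right)} = 4$
$m{\left(A,w \right)} = - 16 w^{2}$ ($m{\left(A,w \right)} = \left(2 w\right)^{2} \left(-4\right) = 4 w^{2} \left(-4\right) = - 16 w^{2}$)
$Y{\left(c \right)} = 1 + c^{2} - 256 c$ ($Y{\left(c \right)} = \left(c^{2} + - 16 \cdot 4^{2} c\right) + 1 = \left(c^{2} + \left(-16\right) 16 c\right) + 1 = \left(c^{2} - 256 c\right) + 1 = 1 + c^{2} - 256 c$)
$\left(-3666 + Y{\left(3 \right)}\right) \left(-102 + 3815\right) = \left(-3666 + \left(1 + 3^{2} - 768\right)\right) \left(-102 + 3815\right) = \left(-3666 + \left(1 + 9 - 768\right)\right) 3713 = \left(-3666 - 758\right) 3713 = \left(-4424\right) 3713 = -16426312$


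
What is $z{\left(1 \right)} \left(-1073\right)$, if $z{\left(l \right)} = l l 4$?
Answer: $-4292$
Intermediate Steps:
$z{\left(l \right)} = 4 l^{2}$ ($z{\left(l \right)} = l^{2} \cdot 4 = 4 l^{2}$)
$z{\left(1 \right)} \left(-1073\right) = 4 \cdot 1^{2} \left(-1073\right) = 4 \cdot 1 \left(-1073\right) = 4 \left(-1073\right) = -4292$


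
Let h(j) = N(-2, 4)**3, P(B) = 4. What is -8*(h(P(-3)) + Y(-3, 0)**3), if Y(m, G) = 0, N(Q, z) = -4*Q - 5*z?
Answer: 13824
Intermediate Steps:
N(Q, z) = -5*z - 4*Q
h(j) = -1728 (h(j) = (-5*4 - 4*(-2))**3 = (-20 + 8)**3 = (-12)**3 = -1728)
-8*(h(P(-3)) + Y(-3, 0)**3) = -8*(-1728 + 0**3) = -8*(-1728 + 0) = -8*(-1728) = 13824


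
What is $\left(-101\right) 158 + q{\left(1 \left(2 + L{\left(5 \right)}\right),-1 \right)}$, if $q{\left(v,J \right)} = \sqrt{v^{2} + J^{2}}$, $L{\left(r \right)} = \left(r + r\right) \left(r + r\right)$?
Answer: $-15958 + \sqrt{10405} \approx -15856.0$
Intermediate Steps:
$L{\left(r \right)} = 4 r^{2}$ ($L{\left(r \right)} = 2 r 2 r = 4 r^{2}$)
$q{\left(v,J \right)} = \sqrt{J^{2} + v^{2}}$
$\left(-101\right) 158 + q{\left(1 \left(2 + L{\left(5 \right)}\right),-1 \right)} = \left(-101\right) 158 + \sqrt{\left(-1\right)^{2} + \left(1 \left(2 + 4 \cdot 5^{2}\right)\right)^{2}} = -15958 + \sqrt{1 + \left(1 \left(2 + 4 \cdot 25\right)\right)^{2}} = -15958 + \sqrt{1 + \left(1 \left(2 + 100\right)\right)^{2}} = -15958 + \sqrt{1 + \left(1 \cdot 102\right)^{2}} = -15958 + \sqrt{1 + 102^{2}} = -15958 + \sqrt{1 + 10404} = -15958 + \sqrt{10405}$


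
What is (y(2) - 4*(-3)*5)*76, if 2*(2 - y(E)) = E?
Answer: 4636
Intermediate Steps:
y(E) = 2 - E/2
(y(2) - 4*(-3)*5)*76 = ((2 - ½*2) - 4*(-3)*5)*76 = ((2 - 1) + 12*5)*76 = (1 + 60)*76 = 61*76 = 4636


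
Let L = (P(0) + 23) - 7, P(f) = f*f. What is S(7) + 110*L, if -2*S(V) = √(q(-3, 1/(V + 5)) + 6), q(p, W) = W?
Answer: 1760 - √219/12 ≈ 1758.8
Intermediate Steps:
P(f) = f²
L = 16 (L = (0² + 23) - 7 = (0 + 23) - 7 = 23 - 7 = 16)
S(V) = -√(6 + 1/(5 + V))/2 (S(V) = -√(1/(V + 5) + 6)/2 = -√(1/(5 + V) + 6)/2 = -√(6 + 1/(5 + V))/2)
S(7) + 110*L = -√(31 + 6*7)/√(5 + 7)/2 + 110*16 = -√3*√(31 + 42)/6/2 + 1760 = -√219/6/2 + 1760 = -√219/12 + 1760 = 1760 - √219/12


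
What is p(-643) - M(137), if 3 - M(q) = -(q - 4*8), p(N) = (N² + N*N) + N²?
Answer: 1240239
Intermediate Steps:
p(N) = 3*N² (p(N) = (N² + N²) + N² = 2*N² + N² = 3*N²)
M(q) = -29 + q (M(q) = 3 - (-1)*(q - 4*8) = 3 - (-1)*(q - 32) = 3 - (-1)*(-32 + q) = 3 - (32 - q) = 3 + (-32 + q) = -29 + q)
p(-643) - M(137) = 3*(-643)² - (-29 + 137) = 3*413449 - 1*108 = 1240347 - 108 = 1240239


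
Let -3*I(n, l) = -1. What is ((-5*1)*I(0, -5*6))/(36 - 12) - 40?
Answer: -2885/72 ≈ -40.069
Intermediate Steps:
I(n, l) = ⅓ (I(n, l) = -⅓*(-1) = ⅓)
((-5*1)*I(0, -5*6))/(36 - 12) - 40 = (-5*1*(⅓))/(36 - 12) - 40 = (-5*⅓)/24 - 40 = (1/24)*(-5/3) - 40 = -5/72 - 40 = -2885/72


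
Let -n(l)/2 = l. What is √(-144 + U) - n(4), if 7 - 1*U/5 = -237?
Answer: 8 + 2*√269 ≈ 40.802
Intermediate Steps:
U = 1220 (U = 35 - 5*(-237) = 35 + 1185 = 1220)
n(l) = -2*l
√(-144 + U) - n(4) = √(-144 + 1220) - (-2)*4 = √1076 - 1*(-8) = 2*√269 + 8 = 8 + 2*√269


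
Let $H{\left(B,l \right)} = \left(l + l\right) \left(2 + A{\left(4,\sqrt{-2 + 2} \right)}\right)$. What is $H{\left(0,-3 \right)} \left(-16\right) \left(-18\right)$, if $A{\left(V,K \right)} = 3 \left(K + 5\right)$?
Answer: $-29376$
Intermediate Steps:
$A{\left(V,K \right)} = 15 + 3 K$ ($A{\left(V,K \right)} = 3 \left(5 + K\right) = 15 + 3 K$)
$H{\left(B,l \right)} = 34 l$ ($H{\left(B,l \right)} = \left(l + l\right) \left(2 + \left(15 + 3 \sqrt{-2 + 2}\right)\right) = 2 l \left(2 + \left(15 + 3 \sqrt{0}\right)\right) = 2 l \left(2 + \left(15 + 3 \cdot 0\right)\right) = 2 l \left(2 + \left(15 + 0\right)\right) = 2 l \left(2 + 15\right) = 2 l 17 = 34 l$)
$H{\left(0,-3 \right)} \left(-16\right) \left(-18\right) = 34 \left(-3\right) \left(-16\right) \left(-18\right) = \left(-102\right) \left(-16\right) \left(-18\right) = 1632 \left(-18\right) = -29376$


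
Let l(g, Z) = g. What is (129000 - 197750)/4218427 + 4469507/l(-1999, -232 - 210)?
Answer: -18854426436739/8432635573 ≈ -2235.9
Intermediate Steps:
(129000 - 197750)/4218427 + 4469507/l(-1999, -232 - 210) = (129000 - 197750)/4218427 + 4469507/(-1999) = -68750*1/4218427 + 4469507*(-1/1999) = -68750/4218427 - 4469507/1999 = -18854426436739/8432635573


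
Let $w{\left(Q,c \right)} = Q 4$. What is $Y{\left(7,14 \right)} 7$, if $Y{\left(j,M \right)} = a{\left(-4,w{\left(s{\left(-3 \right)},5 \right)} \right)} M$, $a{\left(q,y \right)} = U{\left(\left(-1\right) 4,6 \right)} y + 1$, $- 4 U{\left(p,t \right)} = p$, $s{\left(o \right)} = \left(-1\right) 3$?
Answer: $-1078$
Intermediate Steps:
$s{\left(o \right)} = -3$
$U{\left(p,t \right)} = - \frac{p}{4}$
$w{\left(Q,c \right)} = 4 Q$
$a{\left(q,y \right)} = 1 + y$ ($a{\left(q,y \right)} = - \frac{\left(-1\right) 4}{4} y + 1 = \left(- \frac{1}{4}\right) \left(-4\right) y + 1 = 1 y + 1 = y + 1 = 1 + y$)
$Y{\left(j,M \right)} = - 11 M$ ($Y{\left(j,M \right)} = \left(1 + 4 \left(-3\right)\right) M = \left(1 - 12\right) M = - 11 M$)
$Y{\left(7,14 \right)} 7 = \left(-11\right) 14 \cdot 7 = \left(-154\right) 7 = -1078$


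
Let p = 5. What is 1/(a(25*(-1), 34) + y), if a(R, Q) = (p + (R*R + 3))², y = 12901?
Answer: 1/413590 ≈ 2.4179e-6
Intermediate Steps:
a(R, Q) = (8 + R²)² (a(R, Q) = (5 + (R*R + 3))² = (5 + (R² + 3))² = (5 + (3 + R²))² = (8 + R²)²)
1/(a(25*(-1), 34) + y) = 1/((8 + (25*(-1))²)² + 12901) = 1/((8 + (-25)²)² + 12901) = 1/((8 + 625)² + 12901) = 1/(633² + 12901) = 1/(400689 + 12901) = 1/413590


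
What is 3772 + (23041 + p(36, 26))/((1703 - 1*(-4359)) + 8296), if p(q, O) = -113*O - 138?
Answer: 18059447/4786 ≈ 3773.4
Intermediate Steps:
p(q, O) = -138 - 113*O
3772 + (23041 + p(36, 26))/((1703 - 1*(-4359)) + 8296) = 3772 + (23041 + (-138 - 113*26))/((1703 - 1*(-4359)) + 8296) = 3772 + (23041 + (-138 - 2938))/((1703 + 4359) + 8296) = 3772 + (23041 - 3076)/(6062 + 8296) = 3772 + 19965/14358 = 3772 + 19965*(1/14358) = 3772 + 6655/4786 = 18059447/4786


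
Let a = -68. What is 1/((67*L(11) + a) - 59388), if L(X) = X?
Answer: -1/58719 ≈ -1.7030e-5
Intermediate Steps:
1/((67*L(11) + a) - 59388) = 1/((67*11 - 68) - 59388) = 1/((737 - 68) - 59388) = 1/(669 - 59388) = 1/(-58719) = -1/58719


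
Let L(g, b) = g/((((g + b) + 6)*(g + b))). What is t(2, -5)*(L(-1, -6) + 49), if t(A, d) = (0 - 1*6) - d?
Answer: -342/7 ≈ -48.857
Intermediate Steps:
t(A, d) = -6 - d (t(A, d) = (0 - 6) - d = -6 - d)
L(g, b) = g/((b + g)*(6 + b + g)) (L(g, b) = g/((((b + g) + 6)*(b + g))) = g/(((6 + b + g)*(b + g))) = g/(((b + g)*(6 + b + g))) = g*(1/((b + g)*(6 + b + g))) = g/((b + g)*(6 + b + g)))
t(2, -5)*(L(-1, -6) + 49) = (-6 - 1*(-5))*(-1/((-6)**2 + (-1)**2 + 6*(-6) + 6*(-1) + 2*(-6)*(-1)) + 49) = (-6 + 5)*(-1/(36 + 1 - 36 - 6 + 12) + 49) = -(-1/7 + 49) = -1*342/7 = -342/7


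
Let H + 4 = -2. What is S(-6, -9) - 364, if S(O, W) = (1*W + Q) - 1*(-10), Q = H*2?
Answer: -375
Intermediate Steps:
H = -6 (H = -4 - 2 = -6)
Q = -12 (Q = -6*2 = -12)
S(O, W) = -2 + W (S(O, W) = (1*W - 12) - 1*(-10) = (W - 12) + 10 = (-12 + W) + 10 = -2 + W)
S(-6, -9) - 364 = (-2 - 9) - 364 = -11 - 364 = -375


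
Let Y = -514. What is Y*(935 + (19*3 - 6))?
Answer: -506804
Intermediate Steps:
Y*(935 + (19*3 - 6)) = -514*(935 + (19*3 - 6)) = -514*(935 + (57 - 6)) = -514*(935 + 51) = -514*986 = -506804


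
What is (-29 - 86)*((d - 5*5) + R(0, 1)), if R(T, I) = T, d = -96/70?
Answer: 21229/7 ≈ 3032.7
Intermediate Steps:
d = -48/35 (d = -96*1/70 = -48/35 ≈ -1.3714)
(-29 - 86)*((d - 5*5) + R(0, 1)) = (-29 - 86)*((-48/35 - 5*5) + 0) = -115*((-48/35 - 25) + 0) = -115*(-923/35 + 0) = -115*(-923/35) = 21229/7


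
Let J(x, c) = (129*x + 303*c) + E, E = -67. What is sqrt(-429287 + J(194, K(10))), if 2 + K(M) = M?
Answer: 12*I*sqrt(2791) ≈ 633.96*I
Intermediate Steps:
K(M) = -2 + M
J(x, c) = -67 + 129*x + 303*c (J(x, c) = (129*x + 303*c) - 67 = -67 + 129*x + 303*c)
sqrt(-429287 + J(194, K(10))) = sqrt(-429287 + (-67 + 129*194 + 303*(-2 + 10))) = sqrt(-429287 + (-67 + 25026 + 303*8)) = sqrt(-429287 + (-67 + 25026 + 2424)) = sqrt(-429287 + 27383) = sqrt(-401904) = 12*I*sqrt(2791)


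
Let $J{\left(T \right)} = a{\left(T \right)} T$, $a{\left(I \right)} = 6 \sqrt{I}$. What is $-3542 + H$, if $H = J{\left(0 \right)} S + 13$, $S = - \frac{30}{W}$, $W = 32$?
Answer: $-3529$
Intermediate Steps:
$S = - \frac{15}{16}$ ($S = - \frac{30}{32} = \left(-30\right) \frac{1}{32} = - \frac{15}{16} \approx -0.9375$)
$J{\left(T \right)} = 6 T^{\frac{3}{2}}$ ($J{\left(T \right)} = 6 \sqrt{T} T = 6 T^{\frac{3}{2}}$)
$H = 13$ ($H = 6 \cdot 0^{\frac{3}{2}} \left(- \frac{15}{16}\right) + 13 = 6 \cdot 0 \left(- \frac{15}{16}\right) + 13 = 0 \left(- \frac{15}{16}\right) + 13 = 0 + 13 = 13$)
$-3542 + H = -3542 + 13 = -3529$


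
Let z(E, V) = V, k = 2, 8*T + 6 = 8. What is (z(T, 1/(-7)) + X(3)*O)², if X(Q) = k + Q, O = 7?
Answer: 59536/49 ≈ 1215.0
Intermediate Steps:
T = ¼ (T = -¾ + (⅛)*8 = -¾ + 1 = ¼ ≈ 0.25000)
X(Q) = 2 + Q
(z(T, 1/(-7)) + X(3)*O)² = (1/(-7) + (2 + 3)*7)² = (-⅐ + 5*7)² = (-⅐ + 35)² = (244/7)² = 59536/49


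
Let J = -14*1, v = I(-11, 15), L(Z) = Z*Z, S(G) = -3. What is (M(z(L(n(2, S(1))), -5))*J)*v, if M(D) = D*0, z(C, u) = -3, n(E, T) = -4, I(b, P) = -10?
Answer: 0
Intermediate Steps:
L(Z) = Z²
v = -10
M(D) = 0
J = -14
(M(z(L(n(2, S(1))), -5))*J)*v = (0*(-14))*(-10) = 0*(-10) = 0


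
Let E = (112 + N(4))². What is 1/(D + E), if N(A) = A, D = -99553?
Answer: -1/86097 ≈ -1.1615e-5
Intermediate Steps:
E = 13456 (E = (112 + 4)² = 116² = 13456)
1/(D + E) = 1/(-99553 + 13456) = 1/(-86097) = -1/86097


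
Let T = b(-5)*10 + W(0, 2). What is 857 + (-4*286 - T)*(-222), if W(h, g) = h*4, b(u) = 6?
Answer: 268145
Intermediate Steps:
W(h, g) = 4*h
T = 60 (T = 6*10 + 4*0 = 60 + 0 = 60)
857 + (-4*286 - T)*(-222) = 857 + (-4*286 - 1*60)*(-222) = 857 + (-1144 - 60)*(-222) = 857 - 1204*(-222) = 857 + 267288 = 268145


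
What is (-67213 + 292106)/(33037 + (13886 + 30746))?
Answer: 224893/77669 ≈ 2.8955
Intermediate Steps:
(-67213 + 292106)/(33037 + (13886 + 30746)) = 224893/(33037 + 44632) = 224893/77669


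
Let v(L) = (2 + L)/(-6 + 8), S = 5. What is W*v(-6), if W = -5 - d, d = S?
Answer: 20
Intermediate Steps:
d = 5
v(L) = 1 + L/2 (v(L) = (2 + L)/2 = (2 + L)*(1/2) = 1 + L/2)
W = -10 (W = -5 - 1*5 = -5 - 5 = -10)
W*v(-6) = -10*(1 + (1/2)*(-6)) = -10*(1 - 3) = -10*(-2) = 20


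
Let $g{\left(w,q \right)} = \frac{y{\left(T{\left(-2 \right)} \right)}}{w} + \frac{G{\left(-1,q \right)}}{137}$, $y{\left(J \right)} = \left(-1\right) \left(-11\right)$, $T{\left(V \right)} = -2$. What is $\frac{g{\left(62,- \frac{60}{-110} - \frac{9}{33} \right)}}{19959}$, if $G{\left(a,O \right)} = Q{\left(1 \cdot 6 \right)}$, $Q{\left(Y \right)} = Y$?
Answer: $\frac{1879}{169531746} \approx 1.1083 \cdot 10^{-5}$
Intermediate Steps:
$G{\left(a,O \right)} = 6$ ($G{\left(a,O \right)} = 1 \cdot 6 = 6$)
$y{\left(J \right)} = 11$
$g{\left(w,q \right)} = \frac{6}{137} + \frac{11}{w}$ ($g{\left(w,q \right)} = \frac{11}{w} + \frac{6}{137} = \frac{6}{137} + \frac{11}{w}$)
$\frac{g{\left(62,- \frac{60}{-110} - \frac{9}{33} \right)}}{19959} = \frac{\frac{6}{137} + \frac{11}{62}}{19959} = \left(\frac{6}{137} + 11 \cdot \frac{1}{62}\right) \frac{1}{19959} = \left(\frac{6}{137} + \frac{11}{62}\right) \frac{1}{19959} = \frac{1879}{8494} \cdot \frac{1}{19959} = \frac{1879}{169531746}$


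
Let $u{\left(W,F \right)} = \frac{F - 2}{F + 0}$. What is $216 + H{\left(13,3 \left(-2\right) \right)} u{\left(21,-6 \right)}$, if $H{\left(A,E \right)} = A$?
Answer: $\frac{700}{3} \approx 233.33$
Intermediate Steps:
$u{\left(W,F \right)} = \frac{-2 + F}{F}$
$216 + H{\left(13,3 \left(-2\right) \right)} u{\left(21,-6 \right)} = 216 + 13 \frac{-2 - 6}{-6} = 216 + 13 \left(\left(- \frac{1}{6}\right) \left(-8\right)\right) = 216 + 13 \cdot \frac{4}{3} = 216 + \frac{52}{3} = \frac{700}{3}$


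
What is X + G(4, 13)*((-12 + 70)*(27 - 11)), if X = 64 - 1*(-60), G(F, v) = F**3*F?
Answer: 237692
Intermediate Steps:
G(F, v) = F**4
X = 124 (X = 64 + 60 = 124)
X + G(4, 13)*((-12 + 70)*(27 - 11)) = 124 + 4**4*((-12 + 70)*(27 - 11)) = 124 + 256*(58*16) = 124 + 256*928 = 124 + 237568 = 237692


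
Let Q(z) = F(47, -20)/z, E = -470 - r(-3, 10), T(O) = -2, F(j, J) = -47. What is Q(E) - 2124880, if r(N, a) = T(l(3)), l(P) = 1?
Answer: -994443793/468 ≈ -2.1249e+6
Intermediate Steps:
r(N, a) = -2
E = -468 (E = -470 - 1*(-2) = -470 + 2 = -468)
Q(z) = -47/z
Q(E) - 2124880 = -47/(-468) - 2124880 = -47*(-1/468) - 2124880 = 47/468 - 2124880 = -994443793/468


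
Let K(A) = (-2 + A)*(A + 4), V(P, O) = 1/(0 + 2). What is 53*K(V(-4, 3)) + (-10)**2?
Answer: -1031/4 ≈ -257.75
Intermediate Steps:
V(P, O) = 1/2
K(A) = (-2 + A)*(4 + A)
53*K(V(-4, 3)) + (-10)**2 = 53*(-8 + (1/2)**2 + 2*(1/2)) + (-10)**2 = 53*(-8 + 1/4 + 1) + 100 = 53*(-27/4) + 100 = -1431/4 + 100 = -1031/4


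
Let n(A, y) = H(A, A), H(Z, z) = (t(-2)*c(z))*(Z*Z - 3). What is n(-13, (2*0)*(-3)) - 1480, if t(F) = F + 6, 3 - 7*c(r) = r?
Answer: 264/7 ≈ 37.714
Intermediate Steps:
c(r) = 3/7 - r/7
t(F) = 6 + F
H(Z, z) = (-3 + Z²)*(12/7 - 4*z/7) (H(Z, z) = ((6 - 2)*(3/7 - z/7))*(Z*Z - 3) = (4*(3/7 - z/7))*(Z² - 3) = (12/7 - 4*z/7)*(-3 + Z²) = (-3 + Z²)*(12/7 - 4*z/7))
n(A, y) = -4*(-3 + A)*(-3 + A²)/7
n(-13, (2*0)*(-3)) - 1480 = -4*(-3 - 13)*(-3 + (-13)²)/7 - 1480 = -4/7*(-16)*(-3 + 169) - 1480 = -4/7*(-16)*166 - 1480 = 10624/7 - 1480 = 264/7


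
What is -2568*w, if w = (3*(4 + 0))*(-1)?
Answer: 30816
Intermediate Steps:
w = -12 (w = (3*4)*(-1) = 12*(-1) = -12)
-2568*w = -2568*(-12) = 30816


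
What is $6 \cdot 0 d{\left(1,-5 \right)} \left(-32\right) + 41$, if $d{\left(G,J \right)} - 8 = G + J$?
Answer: $41$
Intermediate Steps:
$d{\left(G,J \right)} = 8 + G + J$ ($d{\left(G,J \right)} = 8 + \left(G + J\right) = 8 + G + J$)
$6 \cdot 0 d{\left(1,-5 \right)} \left(-32\right) + 41 = 6 \cdot 0 \left(8 + 1 - 5\right) \left(-32\right) + 41 = 0 \cdot 4 \left(-32\right) + 41 = 0 \left(-32\right) + 41 = 0 + 41 = 41$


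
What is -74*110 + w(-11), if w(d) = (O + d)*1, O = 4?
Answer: -8147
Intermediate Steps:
w(d) = 4 + d (w(d) = (4 + d)*1 = 4 + d)
-74*110 + w(-11) = -74*110 + (4 - 11) = -8140 - 7 = -8147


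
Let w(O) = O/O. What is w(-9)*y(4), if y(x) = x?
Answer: 4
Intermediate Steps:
w(O) = 1
w(-9)*y(4) = 1*4 = 4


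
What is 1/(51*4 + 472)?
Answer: 1/676 ≈ 0.0014793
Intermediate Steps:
1/(51*4 + 472) = 1/(204 + 472) = 1/676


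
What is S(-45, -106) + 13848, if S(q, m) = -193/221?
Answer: 3060215/221 ≈ 13847.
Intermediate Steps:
S(q, m) = -193/221 (S(q, m) = -193*1/221 = -193/221)
S(-45, -106) + 13848 = -193/221 + 13848 = 3060215/221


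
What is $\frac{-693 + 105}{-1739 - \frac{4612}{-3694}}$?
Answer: $\frac{1086036}{3209627} \approx 0.33837$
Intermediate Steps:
$\frac{-693 + 105}{-1739 - \frac{4612}{-3694}} = - \frac{588}{-1739 - - \frac{2306}{1847}} = - \frac{588}{-1739 + \frac{2306}{1847}} = - \frac{588}{- \frac{3209627}{1847}} = \left(-588\right) \left(- \frac{1847}{3209627}\right) = \frac{1086036}{3209627}$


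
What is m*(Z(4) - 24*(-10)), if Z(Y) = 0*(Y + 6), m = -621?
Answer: -149040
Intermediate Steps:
Z(Y) = 0 (Z(Y) = 0*(6 + Y) = 0)
m*(Z(4) - 24*(-10)) = -621*(0 - 24*(-10)) = -621*(0 + 240) = -621*240 = -149040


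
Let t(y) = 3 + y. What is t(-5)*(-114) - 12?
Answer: 216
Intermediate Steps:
t(-5)*(-114) - 12 = (3 - 5)*(-114) - 12 = -2*(-114) - 12 = 228 - 12 = 216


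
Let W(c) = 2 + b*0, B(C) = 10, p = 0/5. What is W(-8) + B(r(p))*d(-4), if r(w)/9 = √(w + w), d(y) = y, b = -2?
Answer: -38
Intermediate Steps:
p = 0 (p = 0*(⅕) = 0)
r(w) = 9*√2*√w (r(w) = 9*√(w + w) = 9*√(2*w) = 9*(√2*√w) = 9*√2*√w)
W(c) = 2 (W(c) = 2 - 2*0 = 2 + 0 = 2)
W(-8) + B(r(p))*d(-4) = 2 + 10*(-4) = 2 - 40 = -38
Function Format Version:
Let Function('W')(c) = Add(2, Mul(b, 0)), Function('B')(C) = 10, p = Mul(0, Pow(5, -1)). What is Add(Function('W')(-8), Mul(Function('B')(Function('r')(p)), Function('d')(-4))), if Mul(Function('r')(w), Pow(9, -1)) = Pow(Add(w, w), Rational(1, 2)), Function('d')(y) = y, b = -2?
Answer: -38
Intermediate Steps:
p = 0 (p = Mul(0, Rational(1, 5)) = 0)
Function('r')(w) = Mul(9, Pow(2, Rational(1, 2)), Pow(w, Rational(1, 2))) (Function('r')(w) = Mul(9, Pow(Add(w, w), Rational(1, 2))) = Mul(9, Pow(Mul(2, w), Rational(1, 2))) = Mul(9, Mul(Pow(2, Rational(1, 2)), Pow(w, Rational(1, 2)))) = Mul(9, Pow(2, Rational(1, 2)), Pow(w, Rational(1, 2))))
Function('W')(c) = 2 (Function('W')(c) = Add(2, Mul(-2, 0)) = Add(2, 0) = 2)
Add(Function('W')(-8), Mul(Function('B')(Function('r')(p)), Function('d')(-4))) = Add(2, Mul(10, -4)) = Add(2, -40) = -38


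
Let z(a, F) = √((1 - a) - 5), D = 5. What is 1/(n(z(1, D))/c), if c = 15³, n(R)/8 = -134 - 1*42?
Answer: -3375/1408 ≈ -2.3970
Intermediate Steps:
z(a, F) = √(-4 - a)
n(R) = -1408 (n(R) = 8*(-134 - 1*42) = 8*(-134 - 42) = 8*(-176) = -1408)
c = 3375
1/(n(z(1, D))/c) = 1/(-1408/3375) = -3375/1408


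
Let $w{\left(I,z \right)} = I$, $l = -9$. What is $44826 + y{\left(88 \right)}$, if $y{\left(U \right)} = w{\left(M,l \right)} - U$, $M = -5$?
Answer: $44733$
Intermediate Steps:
$y{\left(U \right)} = -5 - U$
$44826 + y{\left(88 \right)} = 44826 - 93 = 44733$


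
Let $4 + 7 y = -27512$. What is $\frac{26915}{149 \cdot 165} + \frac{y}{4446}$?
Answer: $\frac{1790753}{8501493} \approx 0.21064$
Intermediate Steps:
$y = - \frac{27516}{7}$ ($y = - \frac{4}{7} + \frac{1}{7} \left(-27512\right) = - \frac{4}{7} - \frac{27512}{7} = - \frac{27516}{7} \approx -3930.9$)
$\frac{26915}{149 \cdot 165} + \frac{y}{4446} = \frac{26915}{149 \cdot 165} - \frac{27516}{7 \cdot 4446} = \frac{26915}{24585} - \frac{4586}{5187} = 26915 \cdot \frac{1}{24585} - \frac{4586}{5187} = \frac{5383}{4917} - \frac{4586}{5187} = \frac{1790753}{8501493}$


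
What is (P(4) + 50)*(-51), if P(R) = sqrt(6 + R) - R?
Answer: -2346 - 51*sqrt(10) ≈ -2507.3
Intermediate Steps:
(P(4) + 50)*(-51) = ((sqrt(6 + 4) - 1*4) + 50)*(-51) = ((sqrt(10) - 4) + 50)*(-51) = ((-4 + sqrt(10)) + 50)*(-51) = (46 + sqrt(10))*(-51) = -2346 - 51*sqrt(10)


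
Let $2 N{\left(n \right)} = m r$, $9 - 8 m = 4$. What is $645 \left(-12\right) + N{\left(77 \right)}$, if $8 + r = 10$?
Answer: $- \frac{61915}{8} \approx -7739.4$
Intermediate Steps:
$m = \frac{5}{8}$ ($m = \frac{9}{8} - \frac{1}{2} = \frac{5}{8} \approx 0.625$)
$r = 2$ ($r = -8 + 10 = 2$)
$N{\left(n \right)} = \frac{5}{8}$ ($N{\left(n \right)} = \frac{\frac{5}{8} \cdot 2}{2} = \frac{1}{2} \cdot \frac{5}{4} = \frac{5}{8}$)
$645 \left(-12\right) + N{\left(77 \right)} = 645 \left(-12\right) + \frac{5}{8} = -7740 + \frac{5}{8} = - \frac{61915}{8}$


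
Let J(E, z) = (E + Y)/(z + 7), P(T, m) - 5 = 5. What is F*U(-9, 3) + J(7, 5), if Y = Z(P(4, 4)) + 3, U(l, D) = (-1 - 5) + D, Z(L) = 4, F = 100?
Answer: -1793/6 ≈ -298.83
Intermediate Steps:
P(T, m) = 10 (P(T, m) = 5 + 5 = 10)
U(l, D) = -6 + D
Y = 7 (Y = 4 + 3 = 7)
J(E, z) = (7 + E)/(7 + z) (J(E, z) = (E + 7)/(z + 7) = (7 + E)/(7 + z))
F*U(-9, 3) + J(7, 5) = 100*(-6 + 3) + (7 + 7)/(7 + 5) = 100*(-3) + 14/12 = -300 + (1/12)*14 = -300 + 7/6 = -1793/6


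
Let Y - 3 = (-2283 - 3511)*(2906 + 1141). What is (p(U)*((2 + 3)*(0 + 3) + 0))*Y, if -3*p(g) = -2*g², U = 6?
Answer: -8441393400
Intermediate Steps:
p(g) = 2*g²/3 (p(g) = -(-2)*g²/3 = 2*g²/3)
Y = -23448315 (Y = 3 + (-2283 - 3511)*(2906 + 1141) = 3 - 5794*4047 = 3 - 23448318 = -23448315)
(p(U)*((2 + 3)*(0 + 3) + 0))*Y = (((⅔)*6²)*((2 + 3)*(0 + 3) + 0))*(-23448315) = (((⅔)*36)*(5*3 + 0))*(-23448315) = (24*(15 + 0))*(-23448315) = (24*15)*(-23448315) = 360*(-23448315) = -8441393400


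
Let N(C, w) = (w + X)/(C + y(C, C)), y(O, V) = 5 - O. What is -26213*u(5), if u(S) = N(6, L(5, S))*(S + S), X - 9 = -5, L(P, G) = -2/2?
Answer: -157278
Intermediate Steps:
L(P, G) = -1 (L(P, G) = -2*½ = -1)
X = 4 (X = 9 - 5 = 4)
N(C, w) = ⅘ + w/5 (N(C, w) = (w + 4)/(C + (5 - C)) = (4 + w)/5 = (4 + w)*(⅕) = ⅘ + w/5)
u(S) = 6*S/5 (u(S) = (⅘ + (⅕)*(-1))*(S + S) = (⅘ - ⅕)*(2*S) = 3*(2*S)/5 = 6*S/5)
-26213*u(5) = -157278*5/5 = -26213*6 = -157278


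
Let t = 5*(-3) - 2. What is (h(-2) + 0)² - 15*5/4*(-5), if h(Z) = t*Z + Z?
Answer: 4471/4 ≈ 1117.8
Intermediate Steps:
t = -17 (t = -15 - 2 = -17)
h(Z) = -16*Z (h(Z) = -17*Z + Z = -16*Z)
(h(-2) + 0)² - 15*5/4*(-5) = (-16*(-2) + 0)² - 15*5/4*(-5) = (32 + 0)² - 15*(¼)*5*(-5) = 32² - 75*(-5)/4 = 1024 - 15*(-25/4) = 1024 + 375/4 = 4471/4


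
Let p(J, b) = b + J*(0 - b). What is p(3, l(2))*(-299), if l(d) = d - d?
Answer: 0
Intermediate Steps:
l(d) = 0
p(J, b) = b - J*b (p(J, b) = b + J*(-b) = b - J*b)
p(3, l(2))*(-299) = (0*(1 - 1*3))*(-299) = (0*(1 - 3))*(-299) = (0*(-2))*(-299) = 0*(-299) = 0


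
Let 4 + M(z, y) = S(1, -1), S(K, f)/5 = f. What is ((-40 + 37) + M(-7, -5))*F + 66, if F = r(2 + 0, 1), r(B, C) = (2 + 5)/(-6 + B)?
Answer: 87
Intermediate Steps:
S(K, f) = 5*f
M(z, y) = -9 (M(z, y) = -4 + 5*(-1) = -4 - 5 = -9)
r(B, C) = 7/(-6 + B)
F = -7/4 (F = 7/(-6 + (2 + 0)) = 7/(-6 + 2) = 7/(-4) = 7*(-¼) = -7/4 ≈ -1.7500)
((-40 + 37) + M(-7, -5))*F + 66 = ((-40 + 37) - 9)*(-7/4) + 66 = (-3 - 9)*(-7/4) + 66 = -12*(-7/4) + 66 = 21 + 66 = 87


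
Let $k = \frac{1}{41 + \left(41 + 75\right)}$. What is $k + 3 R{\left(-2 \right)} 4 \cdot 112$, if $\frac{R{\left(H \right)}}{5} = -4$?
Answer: $- \frac{4220159}{157} \approx -26880.0$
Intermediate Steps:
$R{\left(H \right)} = -20$ ($R{\left(H \right)} = 5 \left(-4\right) = -20$)
$k = \frac{1}{157}$ ($k = \frac{1}{41 + 116} = \frac{1}{157} \approx 0.0063694$)
$k + 3 R{\left(-2 \right)} 4 \cdot 112 = \frac{1}{157} + 3 \left(-20\right) 4 \cdot 112 = \frac{1}{157} + \left(-60\right) 4 \cdot 112 = \frac{1}{157} - 26880 = - \frac{4220159}{157}$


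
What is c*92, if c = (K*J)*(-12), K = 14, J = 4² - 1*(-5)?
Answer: -324576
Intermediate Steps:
J = 21 (J = 16 + 5 = 21)
c = -3528 (c = (14*21)*(-12) = 294*(-12) = -3528)
c*92 = -3528*92 = -324576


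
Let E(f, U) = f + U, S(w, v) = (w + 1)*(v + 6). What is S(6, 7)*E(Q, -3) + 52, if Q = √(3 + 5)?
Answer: -221 + 182*√2 ≈ 36.387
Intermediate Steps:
Q = 2*√2 (Q = √8 = 2*√2 ≈ 2.8284)
S(w, v) = (1 + w)*(6 + v)
E(f, U) = U + f
S(6, 7)*E(Q, -3) + 52 = (6 + 7 + 6*6 + 7*6)*(-3 + 2*√2) + 52 = (6 + 7 + 36 + 42)*(-3 + 2*√2) + 52 = 91*(-3 + 2*√2) + 52 = (-273 + 182*√2) + 52 = -221 + 182*√2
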